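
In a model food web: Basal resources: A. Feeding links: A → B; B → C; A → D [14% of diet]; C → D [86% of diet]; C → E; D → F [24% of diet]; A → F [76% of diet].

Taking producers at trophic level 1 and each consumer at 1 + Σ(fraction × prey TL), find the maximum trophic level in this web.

B: 1 + 1 = 2
C: 1 + 2 = 3
D: 1 + (0.14×1 + 0.86×3) = 3.72
E: 1 + 3 = 4
F: 1 + (0.24×3.72 + 0.76×1) = 2.6528

4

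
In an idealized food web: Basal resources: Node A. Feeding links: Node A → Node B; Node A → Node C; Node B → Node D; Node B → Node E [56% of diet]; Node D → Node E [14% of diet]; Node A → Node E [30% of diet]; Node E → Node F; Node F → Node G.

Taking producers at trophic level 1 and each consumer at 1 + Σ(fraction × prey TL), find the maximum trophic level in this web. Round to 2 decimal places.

4.84

Node B: 1 + 1 = 2
Node C: 1 + 1 = 2
Node D: 1 + 2 = 3
Node E: 1 + (0.56×2 + 0.14×3 + 0.3×1) = 2.84
Node F: 1 + 2.84 = 3.84
Node G: 1 + 3.84 = 4.84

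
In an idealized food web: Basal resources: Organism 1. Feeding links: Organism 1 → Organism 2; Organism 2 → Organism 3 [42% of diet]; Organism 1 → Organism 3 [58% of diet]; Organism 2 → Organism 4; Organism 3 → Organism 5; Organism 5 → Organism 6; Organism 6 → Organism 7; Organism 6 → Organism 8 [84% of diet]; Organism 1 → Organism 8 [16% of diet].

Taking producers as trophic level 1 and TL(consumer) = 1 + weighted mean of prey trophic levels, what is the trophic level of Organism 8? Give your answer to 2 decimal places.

Organism 2: 1 + 1 = 2
Organism 3: 1 + (0.42×2 + 0.58×1) = 2.42
Organism 4: 1 + 2 = 3
Organism 5: 1 + 2.42 = 3.42
Organism 6: 1 + 3.42 = 4.42
Organism 7: 1 + 4.42 = 5.42
Organism 8: 1 + (0.84×4.42 + 0.16×1) = 4.8728

4.87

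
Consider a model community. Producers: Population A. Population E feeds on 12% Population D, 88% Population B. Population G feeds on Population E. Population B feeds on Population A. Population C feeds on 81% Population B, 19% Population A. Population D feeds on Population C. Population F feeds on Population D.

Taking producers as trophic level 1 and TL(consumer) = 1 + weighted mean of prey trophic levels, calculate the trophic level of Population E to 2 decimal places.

3.22

Population B: 1 + 1 = 2
Population C: 1 + (0.81×2 + 0.19×1) = 2.81
Population D: 1 + 2.81 = 3.81
Population E: 1 + (0.12×3.81 + 0.88×2) = 3.2172
Population F: 1 + 3.81 = 4.81
Population G: 1 + 3.2172 = 4.2172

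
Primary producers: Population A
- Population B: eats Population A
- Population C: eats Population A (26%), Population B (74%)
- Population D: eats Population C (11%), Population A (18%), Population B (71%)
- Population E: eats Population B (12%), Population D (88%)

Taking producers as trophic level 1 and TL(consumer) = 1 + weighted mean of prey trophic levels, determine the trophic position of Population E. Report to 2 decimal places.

Population B: 1 + 1 = 2
Population C: 1 + (0.26×1 + 0.74×2) = 2.74
Population D: 1 + (0.11×2.74 + 0.18×1 + 0.71×2) = 2.9014
Population E: 1 + (0.12×2 + 0.88×2.9014) = 3.793232

3.79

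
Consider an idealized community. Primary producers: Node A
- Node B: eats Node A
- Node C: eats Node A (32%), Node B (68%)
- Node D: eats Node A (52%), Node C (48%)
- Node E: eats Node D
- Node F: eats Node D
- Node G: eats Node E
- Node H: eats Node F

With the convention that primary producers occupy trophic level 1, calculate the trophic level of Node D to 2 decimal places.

Node B: 1 + 1 = 2
Node C: 1 + (0.32×1 + 0.68×2) = 2.68
Node D: 1 + (0.52×1 + 0.48×2.68) = 2.8064
Node E: 1 + 2.8064 = 3.8064
Node F: 1 + 2.8064 = 3.8064
Node G: 1 + 3.8064 = 4.8064
Node H: 1 + 3.8064 = 4.8064

2.81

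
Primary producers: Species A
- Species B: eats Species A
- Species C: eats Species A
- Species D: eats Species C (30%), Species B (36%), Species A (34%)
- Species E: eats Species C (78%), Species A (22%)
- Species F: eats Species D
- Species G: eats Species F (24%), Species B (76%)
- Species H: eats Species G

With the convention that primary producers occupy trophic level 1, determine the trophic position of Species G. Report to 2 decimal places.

3.40

Species B: 1 + 1 = 2
Species C: 1 + 1 = 2
Species D: 1 + (0.3×2 + 0.36×2 + 0.34×1) = 2.66
Species E: 1 + (0.78×2 + 0.22×1) = 2.78
Species F: 1 + 2.66 = 3.66
Species G: 1 + (0.24×3.66 + 0.76×2) = 3.3984
Species H: 1 + 3.3984 = 4.3984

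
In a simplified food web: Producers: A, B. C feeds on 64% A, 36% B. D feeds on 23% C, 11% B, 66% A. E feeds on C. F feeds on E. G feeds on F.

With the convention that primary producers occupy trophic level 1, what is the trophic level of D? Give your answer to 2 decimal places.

2.23

C: 1 + (0.64×1 + 0.36×1) = 2
D: 1 + (0.23×2 + 0.11×1 + 0.66×1) = 2.23
E: 1 + 2 = 3
F: 1 + 3 = 4
G: 1 + 4 = 5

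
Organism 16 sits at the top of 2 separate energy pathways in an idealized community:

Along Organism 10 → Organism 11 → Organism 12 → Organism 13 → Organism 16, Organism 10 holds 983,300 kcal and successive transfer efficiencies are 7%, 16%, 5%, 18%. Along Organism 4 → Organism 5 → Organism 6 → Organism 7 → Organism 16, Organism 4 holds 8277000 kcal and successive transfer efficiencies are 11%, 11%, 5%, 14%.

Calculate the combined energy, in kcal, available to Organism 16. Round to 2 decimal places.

Via Organism 10: 983300 × 0.07 × 0.16 × 0.05 × 0.18 = 99.11664 kcal
Via Organism 4: 8277000 × 0.11 × 0.11 × 0.05 × 0.14 = 701.0619 kcal
Total at Organism 16: 99.11664 + 701.0619 = 800.17854 kcal

800.18 kcal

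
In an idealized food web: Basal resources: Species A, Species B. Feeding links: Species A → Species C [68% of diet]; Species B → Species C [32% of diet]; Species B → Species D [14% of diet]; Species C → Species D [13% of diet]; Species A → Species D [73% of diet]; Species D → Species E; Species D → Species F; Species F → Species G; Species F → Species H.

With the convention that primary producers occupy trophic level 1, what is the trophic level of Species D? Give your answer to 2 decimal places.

2.13

Species C: 1 + (0.68×1 + 0.32×1) = 2
Species D: 1 + (0.14×1 + 0.13×2 + 0.73×1) = 2.13
Species E: 1 + 2.13 = 3.13
Species F: 1 + 2.13 = 3.13
Species G: 1 + 3.13 = 4.13
Species H: 1 + 3.13 = 4.13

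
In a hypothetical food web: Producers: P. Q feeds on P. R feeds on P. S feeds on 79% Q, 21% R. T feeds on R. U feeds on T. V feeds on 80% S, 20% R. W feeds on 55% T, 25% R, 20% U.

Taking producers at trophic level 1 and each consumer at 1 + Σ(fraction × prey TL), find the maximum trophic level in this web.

4

Q: 1 + 1 = 2
R: 1 + 1 = 2
S: 1 + (0.79×2 + 0.21×2) = 3
T: 1 + 2 = 3
U: 1 + 3 = 4
V: 1 + (0.8×3 + 0.2×2) = 3.8
W: 1 + (0.55×3 + 0.25×2 + 0.2×4) = 3.95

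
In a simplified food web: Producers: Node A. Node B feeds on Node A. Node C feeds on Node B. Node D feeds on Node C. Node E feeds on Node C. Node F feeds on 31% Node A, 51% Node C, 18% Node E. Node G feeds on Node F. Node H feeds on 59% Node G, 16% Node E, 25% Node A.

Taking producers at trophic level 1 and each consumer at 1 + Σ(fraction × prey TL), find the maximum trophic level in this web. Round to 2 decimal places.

4.58

Node B: 1 + 1 = 2
Node C: 1 + 2 = 3
Node D: 1 + 3 = 4
Node E: 1 + 3 = 4
Node F: 1 + (0.31×1 + 0.51×3 + 0.18×4) = 3.56
Node G: 1 + 3.56 = 4.56
Node H: 1 + (0.59×4.56 + 0.16×4 + 0.25×1) = 4.5804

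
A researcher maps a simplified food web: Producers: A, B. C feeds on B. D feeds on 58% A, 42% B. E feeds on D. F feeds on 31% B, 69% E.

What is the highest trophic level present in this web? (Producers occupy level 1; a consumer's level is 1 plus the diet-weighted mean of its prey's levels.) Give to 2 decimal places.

3.38

C: 1 + 1 = 2
D: 1 + (0.58×1 + 0.42×1) = 2
E: 1 + 2 = 3
F: 1 + (0.31×1 + 0.69×3) = 3.38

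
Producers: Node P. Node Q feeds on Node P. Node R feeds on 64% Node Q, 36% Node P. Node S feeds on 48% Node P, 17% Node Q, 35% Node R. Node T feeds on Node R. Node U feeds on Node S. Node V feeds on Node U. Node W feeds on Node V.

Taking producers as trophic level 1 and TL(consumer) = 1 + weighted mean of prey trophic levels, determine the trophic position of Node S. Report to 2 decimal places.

2.74

Node Q: 1 + 1 = 2
Node R: 1 + (0.64×2 + 0.36×1) = 2.64
Node S: 1 + (0.48×1 + 0.17×2 + 0.35×2.64) = 2.744
Node T: 1 + 2.64 = 3.64
Node U: 1 + 2.744 = 3.744
Node V: 1 + 3.744 = 4.744
Node W: 1 + 4.744 = 5.744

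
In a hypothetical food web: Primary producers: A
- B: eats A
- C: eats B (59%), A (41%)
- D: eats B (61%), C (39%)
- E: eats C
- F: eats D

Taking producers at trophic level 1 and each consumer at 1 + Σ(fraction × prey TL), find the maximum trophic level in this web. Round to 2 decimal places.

4.23

B: 1 + 1 = 2
C: 1 + (0.59×2 + 0.41×1) = 2.59
D: 1 + (0.61×2 + 0.39×2.59) = 3.2301
E: 1 + 2.59 = 3.59
F: 1 + 3.2301 = 4.2301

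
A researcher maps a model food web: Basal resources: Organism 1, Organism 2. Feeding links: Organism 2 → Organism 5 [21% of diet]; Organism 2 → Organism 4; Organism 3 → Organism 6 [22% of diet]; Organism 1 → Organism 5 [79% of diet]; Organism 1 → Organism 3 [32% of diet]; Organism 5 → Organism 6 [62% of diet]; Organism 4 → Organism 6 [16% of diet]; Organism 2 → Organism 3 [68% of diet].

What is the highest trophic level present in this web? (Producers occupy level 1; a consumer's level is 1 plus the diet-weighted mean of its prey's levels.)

3

Organism 3: 1 + (0.68×1 + 0.32×1) = 2
Organism 4: 1 + 1 = 2
Organism 5: 1 + (0.21×1 + 0.79×1) = 2
Organism 6: 1 + (0.22×2 + 0.62×2 + 0.16×2) = 3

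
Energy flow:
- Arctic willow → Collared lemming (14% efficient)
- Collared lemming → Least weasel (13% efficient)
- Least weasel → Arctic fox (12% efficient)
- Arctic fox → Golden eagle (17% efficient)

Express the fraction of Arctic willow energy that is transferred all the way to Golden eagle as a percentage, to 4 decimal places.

0.0371%

Product of link efficiencies: 0.14 × 0.13 × 0.12 × 0.17 = 0.00037128
As a percentage: 0.00037128 × 100 = 0.0371%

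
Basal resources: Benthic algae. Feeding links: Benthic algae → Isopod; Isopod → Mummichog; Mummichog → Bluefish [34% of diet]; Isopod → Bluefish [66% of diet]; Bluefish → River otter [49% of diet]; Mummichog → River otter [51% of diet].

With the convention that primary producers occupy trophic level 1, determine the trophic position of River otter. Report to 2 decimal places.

Isopod: 1 + 1 = 2
Mummichog: 1 + 2 = 3
Bluefish: 1 + (0.34×3 + 0.66×2) = 3.34
River otter: 1 + (0.49×3.34 + 0.51×3) = 4.1666

4.17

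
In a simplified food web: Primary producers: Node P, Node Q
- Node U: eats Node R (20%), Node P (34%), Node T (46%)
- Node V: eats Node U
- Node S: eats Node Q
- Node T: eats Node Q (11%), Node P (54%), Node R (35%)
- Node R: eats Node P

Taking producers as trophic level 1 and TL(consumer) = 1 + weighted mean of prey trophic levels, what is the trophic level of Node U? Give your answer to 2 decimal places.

2.82

Node R: 1 + 1 = 2
Node S: 1 + 1 = 2
Node T: 1 + (0.11×1 + 0.54×1 + 0.35×2) = 2.35
Node U: 1 + (0.2×2 + 0.34×1 + 0.46×2.35) = 2.821
Node V: 1 + 2.821 = 3.821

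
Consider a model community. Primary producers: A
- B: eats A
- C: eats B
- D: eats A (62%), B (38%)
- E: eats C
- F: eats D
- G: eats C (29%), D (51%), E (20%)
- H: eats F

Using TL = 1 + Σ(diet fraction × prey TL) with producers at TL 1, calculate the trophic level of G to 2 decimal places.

3.88

B: 1 + 1 = 2
C: 1 + 2 = 3
D: 1 + (0.62×1 + 0.38×2) = 2.38
E: 1 + 3 = 4
F: 1 + 2.38 = 3.38
G: 1 + (0.29×3 + 0.51×2.38 + 0.2×4) = 3.8838
H: 1 + 3.38 = 4.38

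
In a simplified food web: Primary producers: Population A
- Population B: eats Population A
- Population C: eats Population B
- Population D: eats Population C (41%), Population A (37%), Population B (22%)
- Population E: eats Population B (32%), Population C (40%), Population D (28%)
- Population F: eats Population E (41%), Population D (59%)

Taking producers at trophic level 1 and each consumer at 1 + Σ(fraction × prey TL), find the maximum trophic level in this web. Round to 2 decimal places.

4.31

Population B: 1 + 1 = 2
Population C: 1 + 2 = 3
Population D: 1 + (0.41×3 + 0.37×1 + 0.22×2) = 3.04
Population E: 1 + (0.32×2 + 0.4×3 + 0.28×3.04) = 3.6912
Population F: 1 + (0.41×3.6912 + 0.59×3.04) = 4.306992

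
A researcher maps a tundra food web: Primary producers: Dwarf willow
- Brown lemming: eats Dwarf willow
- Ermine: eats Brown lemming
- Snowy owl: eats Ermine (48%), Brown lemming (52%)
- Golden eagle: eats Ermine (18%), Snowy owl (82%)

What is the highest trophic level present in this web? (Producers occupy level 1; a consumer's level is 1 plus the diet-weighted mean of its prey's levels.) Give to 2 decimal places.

4.39

Brown lemming: 1 + 1 = 2
Ermine: 1 + 2 = 3
Snowy owl: 1 + (0.48×3 + 0.52×2) = 3.48
Golden eagle: 1 + (0.18×3 + 0.82×3.48) = 4.3936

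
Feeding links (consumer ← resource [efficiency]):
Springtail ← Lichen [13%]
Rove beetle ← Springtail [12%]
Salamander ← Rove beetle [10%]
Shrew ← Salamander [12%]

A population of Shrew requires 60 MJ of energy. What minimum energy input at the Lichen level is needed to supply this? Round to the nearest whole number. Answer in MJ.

Cumulative transfer efficiency: 0.13 × 0.12 × 0.1 × 0.12 = 0.0001872
Lichen energy = 60 / 0.0001872 = 320513 MJ

320513 MJ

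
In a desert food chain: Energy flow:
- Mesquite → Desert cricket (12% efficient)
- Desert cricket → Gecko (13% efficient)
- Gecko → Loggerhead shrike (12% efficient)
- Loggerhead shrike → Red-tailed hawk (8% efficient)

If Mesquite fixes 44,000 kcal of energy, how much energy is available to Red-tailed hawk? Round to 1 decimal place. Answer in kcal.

Desert cricket: 44000 × 0.12 = 5280 kcal
Gecko: 5280 × 0.13 = 686.4 kcal
Loggerhead shrike: 686.4 × 0.12 = 82.368 kcal
Red-tailed hawk: 82.368 × 0.08 = 6.58944 kcal

6.6 kcal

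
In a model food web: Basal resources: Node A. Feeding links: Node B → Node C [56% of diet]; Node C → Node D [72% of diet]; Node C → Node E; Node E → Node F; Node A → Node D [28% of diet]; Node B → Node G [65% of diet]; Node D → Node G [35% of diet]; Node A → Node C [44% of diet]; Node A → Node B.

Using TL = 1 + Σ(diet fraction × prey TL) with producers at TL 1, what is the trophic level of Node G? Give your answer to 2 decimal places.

3.39

Node B: 1 + 1 = 2
Node C: 1 + (0.56×2 + 0.44×1) = 2.56
Node D: 1 + (0.72×2.56 + 0.28×1) = 3.1232
Node E: 1 + 2.56 = 3.56
Node F: 1 + 3.56 = 4.56
Node G: 1 + (0.35×3.1232 + 0.65×2) = 3.39312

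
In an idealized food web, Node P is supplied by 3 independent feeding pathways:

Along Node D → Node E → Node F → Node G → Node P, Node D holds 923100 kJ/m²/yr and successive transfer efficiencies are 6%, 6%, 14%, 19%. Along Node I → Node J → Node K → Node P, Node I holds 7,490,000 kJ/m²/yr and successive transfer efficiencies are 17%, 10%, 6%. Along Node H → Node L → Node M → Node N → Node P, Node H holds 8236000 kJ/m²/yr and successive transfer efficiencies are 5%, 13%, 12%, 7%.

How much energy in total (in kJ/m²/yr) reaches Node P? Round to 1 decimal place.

8177.9 kJ/m²/yr

Via Node D: 923100 × 0.06 × 0.06 × 0.14 × 0.19 = 88.396056 kJ/m²/yr
Via Node I: 7490000 × 0.17 × 0.1 × 0.06 = 7639.8 kJ/m²/yr
Via Node H: 8236000 × 0.05 × 0.13 × 0.12 × 0.07 = 449.6856 kJ/m²/yr
Total at Node P: 88.396056 + 7639.8 + 449.6856 = 8177.881656 kJ/m²/yr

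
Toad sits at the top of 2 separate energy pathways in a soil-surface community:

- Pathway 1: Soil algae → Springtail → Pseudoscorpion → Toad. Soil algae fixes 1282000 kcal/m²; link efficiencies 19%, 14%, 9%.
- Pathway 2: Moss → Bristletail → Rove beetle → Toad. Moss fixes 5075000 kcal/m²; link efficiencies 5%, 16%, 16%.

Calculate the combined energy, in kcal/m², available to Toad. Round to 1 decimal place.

Pathway 1: 1282000 × 0.19 × 0.14 × 0.09 = 3069.108 kcal/m²
Pathway 2: 5075000 × 0.05 × 0.16 × 0.16 = 6496 kcal/m²
Total at Toad: 3069.108 + 6496 = 9565.108 kcal/m²

9565.1 kcal/m²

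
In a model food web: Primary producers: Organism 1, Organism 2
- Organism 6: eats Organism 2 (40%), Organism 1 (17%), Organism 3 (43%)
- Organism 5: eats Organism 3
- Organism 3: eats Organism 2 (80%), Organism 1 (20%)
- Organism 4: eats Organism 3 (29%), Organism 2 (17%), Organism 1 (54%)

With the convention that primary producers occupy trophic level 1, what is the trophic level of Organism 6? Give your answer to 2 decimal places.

Organism 3: 1 + (0.8×1 + 0.2×1) = 2
Organism 4: 1 + (0.29×2 + 0.17×1 + 0.54×1) = 2.29
Organism 5: 1 + 2 = 3
Organism 6: 1 + (0.4×1 + 0.17×1 + 0.43×2) = 2.43

2.43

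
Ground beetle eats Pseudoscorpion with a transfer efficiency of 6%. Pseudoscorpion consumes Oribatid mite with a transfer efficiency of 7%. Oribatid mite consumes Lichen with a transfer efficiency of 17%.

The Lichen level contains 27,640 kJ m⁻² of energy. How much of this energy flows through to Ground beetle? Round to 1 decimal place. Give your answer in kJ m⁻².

Oribatid mite: 27640 × 0.17 = 4698.8 kJ m⁻²
Pseudoscorpion: 4698.8 × 0.07 = 328.916 kJ m⁻²
Ground beetle: 328.916 × 0.06 = 19.73496 kJ m⁻²

19.7 kJ m⁻²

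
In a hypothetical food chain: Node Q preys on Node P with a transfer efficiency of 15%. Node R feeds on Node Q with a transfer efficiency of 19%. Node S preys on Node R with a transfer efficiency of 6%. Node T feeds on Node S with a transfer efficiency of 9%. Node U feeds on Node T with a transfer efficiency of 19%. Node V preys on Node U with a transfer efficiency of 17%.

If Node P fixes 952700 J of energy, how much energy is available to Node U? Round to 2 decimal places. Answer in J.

27.86 J

Node Q: 952700 × 0.15 = 142905 J
Node R: 142905 × 0.19 = 27151.95 J
Node S: 27151.95 × 0.06 = 1629.117 J
Node T: 1629.117 × 0.09 = 146.62053 J
Node U: 146.62053 × 0.19 = 27.8579007 J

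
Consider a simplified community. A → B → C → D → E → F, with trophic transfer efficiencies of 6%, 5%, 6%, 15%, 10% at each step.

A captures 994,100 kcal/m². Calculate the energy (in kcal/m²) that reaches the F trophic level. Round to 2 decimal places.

2.68 kcal/m²

B: 994100 × 0.06 = 59646 kcal/m²
C: 59646 × 0.05 = 2982.3 kcal/m²
D: 2982.3 × 0.06 = 178.938 kcal/m²
E: 178.938 × 0.15 = 26.8407 kcal/m²
F: 26.8407 × 0.1 = 2.68407 kcal/m²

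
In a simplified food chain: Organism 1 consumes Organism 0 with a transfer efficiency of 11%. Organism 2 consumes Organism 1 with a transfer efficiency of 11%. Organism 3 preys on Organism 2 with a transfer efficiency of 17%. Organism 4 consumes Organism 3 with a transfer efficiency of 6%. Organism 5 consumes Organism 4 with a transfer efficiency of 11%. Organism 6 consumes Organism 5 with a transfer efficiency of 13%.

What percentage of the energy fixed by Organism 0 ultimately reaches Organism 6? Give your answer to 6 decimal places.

Product of link efficiencies: 0.11 × 0.11 × 0.17 × 0.06 × 0.11 × 0.13 = 0.000001764906
As a percentage: 0.000001764906 × 100 = 0.000176%

0.000176%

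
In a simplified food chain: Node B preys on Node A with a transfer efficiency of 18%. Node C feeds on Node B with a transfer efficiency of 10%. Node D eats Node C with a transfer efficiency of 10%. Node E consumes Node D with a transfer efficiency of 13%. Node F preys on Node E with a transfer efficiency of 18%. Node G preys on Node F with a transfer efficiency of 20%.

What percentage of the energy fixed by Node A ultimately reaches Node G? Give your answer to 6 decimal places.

0.000842%

Product of link efficiencies: 0.18 × 0.1 × 0.1 × 0.13 × 0.18 × 0.2 = 0.000008424
As a percentage: 0.000008424 × 100 = 0.000842%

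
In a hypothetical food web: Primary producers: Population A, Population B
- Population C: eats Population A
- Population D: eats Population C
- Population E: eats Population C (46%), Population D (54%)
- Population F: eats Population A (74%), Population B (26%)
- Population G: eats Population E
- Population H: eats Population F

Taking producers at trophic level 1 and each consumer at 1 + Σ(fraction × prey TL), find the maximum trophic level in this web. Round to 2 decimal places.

4.54

Population C: 1 + 1 = 2
Population D: 1 + 2 = 3
Population E: 1 + (0.46×2 + 0.54×3) = 3.54
Population F: 1 + (0.74×1 + 0.26×1) = 2
Population G: 1 + 3.54 = 4.54
Population H: 1 + 2 = 3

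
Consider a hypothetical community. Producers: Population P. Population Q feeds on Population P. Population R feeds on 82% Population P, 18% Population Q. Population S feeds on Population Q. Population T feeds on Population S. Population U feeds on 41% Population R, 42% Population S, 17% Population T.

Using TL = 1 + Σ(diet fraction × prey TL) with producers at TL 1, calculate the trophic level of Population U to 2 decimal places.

Population Q: 1 + 1 = 2
Population R: 1 + (0.82×1 + 0.18×2) = 2.18
Population S: 1 + 2 = 3
Population T: 1 + 3 = 4
Population U: 1 + (0.41×2.18 + 0.42×3 + 0.17×4) = 3.8338

3.83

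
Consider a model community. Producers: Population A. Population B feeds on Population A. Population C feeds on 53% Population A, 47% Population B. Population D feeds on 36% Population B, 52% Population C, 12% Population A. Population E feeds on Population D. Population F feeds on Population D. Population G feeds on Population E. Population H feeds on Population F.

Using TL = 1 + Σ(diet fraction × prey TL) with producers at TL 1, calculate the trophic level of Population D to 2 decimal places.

3.12

Population B: 1 + 1 = 2
Population C: 1 + (0.53×1 + 0.47×2) = 2.47
Population D: 1 + (0.36×2 + 0.52×2.47 + 0.12×1) = 3.1244
Population E: 1 + 3.1244 = 4.1244
Population F: 1 + 3.1244 = 4.1244
Population G: 1 + 4.1244 = 5.1244
Population H: 1 + 4.1244 = 5.1244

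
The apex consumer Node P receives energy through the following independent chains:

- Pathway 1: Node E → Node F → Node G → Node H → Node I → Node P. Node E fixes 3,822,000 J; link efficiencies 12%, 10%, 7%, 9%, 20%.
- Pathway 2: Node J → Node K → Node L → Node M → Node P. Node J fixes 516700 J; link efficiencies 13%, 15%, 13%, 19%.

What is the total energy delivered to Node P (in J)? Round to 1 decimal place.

Pathway 1: 3822000 × 0.12 × 0.1 × 0.07 × 0.09 × 0.2 = 57.78864 J
Pathway 2: 516700 × 0.13 × 0.15 × 0.13 × 0.19 = 248.868555 J
Total at Node P: 57.78864 + 248.868555 = 306.657195 J

306.7 J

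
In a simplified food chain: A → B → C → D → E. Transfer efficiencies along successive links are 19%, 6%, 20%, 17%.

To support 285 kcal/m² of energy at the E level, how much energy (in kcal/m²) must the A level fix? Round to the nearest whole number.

735294 kcal/m²

Cumulative transfer efficiency: 0.19 × 0.06 × 0.2 × 0.17 = 0.0003876
A energy = 285 / 0.0003876 = 735294 kcal/m²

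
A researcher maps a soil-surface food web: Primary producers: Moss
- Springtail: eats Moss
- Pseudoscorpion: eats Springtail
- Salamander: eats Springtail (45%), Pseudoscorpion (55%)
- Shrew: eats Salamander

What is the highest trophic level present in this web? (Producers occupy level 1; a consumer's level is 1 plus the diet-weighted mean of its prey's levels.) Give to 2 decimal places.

Springtail: 1 + 1 = 2
Pseudoscorpion: 1 + 2 = 3
Salamander: 1 + (0.45×2 + 0.55×3) = 3.55
Shrew: 1 + 3.55 = 4.55

4.55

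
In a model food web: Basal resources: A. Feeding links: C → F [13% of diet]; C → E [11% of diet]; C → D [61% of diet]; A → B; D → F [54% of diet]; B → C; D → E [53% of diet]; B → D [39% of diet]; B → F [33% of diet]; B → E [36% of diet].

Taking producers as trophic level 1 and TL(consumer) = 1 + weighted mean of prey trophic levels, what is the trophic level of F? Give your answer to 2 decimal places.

B: 1 + 1 = 2
C: 1 + 2 = 3
D: 1 + (0.39×2 + 0.61×3) = 3.61
E: 1 + (0.53×3.61 + 0.11×3 + 0.36×2) = 3.9633
F: 1 + (0.54×3.61 + 0.13×3 + 0.33×2) = 3.9994

4.00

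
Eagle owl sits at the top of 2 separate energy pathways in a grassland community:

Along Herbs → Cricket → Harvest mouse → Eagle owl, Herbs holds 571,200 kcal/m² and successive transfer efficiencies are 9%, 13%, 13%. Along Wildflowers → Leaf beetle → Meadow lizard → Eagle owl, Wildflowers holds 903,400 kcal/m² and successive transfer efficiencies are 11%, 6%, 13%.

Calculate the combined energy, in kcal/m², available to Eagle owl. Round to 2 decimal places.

1643.91 kcal/m²

Via Herbs: 571200 × 0.09 × 0.13 × 0.13 = 868.7952 kcal/m²
Via Wildflowers: 903400 × 0.11 × 0.06 × 0.13 = 775.1172 kcal/m²
Total at Eagle owl: 868.7952 + 775.1172 = 1643.9124 kcal/m²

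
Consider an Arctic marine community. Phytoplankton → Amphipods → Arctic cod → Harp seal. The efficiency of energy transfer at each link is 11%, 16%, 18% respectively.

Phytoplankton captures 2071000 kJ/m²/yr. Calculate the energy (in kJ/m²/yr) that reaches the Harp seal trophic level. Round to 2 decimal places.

6560.93 kJ/m²/yr

Amphipods: 2071000 × 0.11 = 227810 kJ/m²/yr
Arctic cod: 227810 × 0.16 = 36449.6 kJ/m²/yr
Harp seal: 36449.6 × 0.18 = 6560.928 kJ/m²/yr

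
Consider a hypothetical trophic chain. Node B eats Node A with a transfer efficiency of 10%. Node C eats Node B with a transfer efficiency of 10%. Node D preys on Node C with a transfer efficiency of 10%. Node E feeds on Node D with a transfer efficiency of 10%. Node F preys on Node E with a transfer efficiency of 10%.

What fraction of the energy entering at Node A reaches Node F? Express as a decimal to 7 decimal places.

Product of link efficiencies: 0.1 × 0.1 × 0.1 × 0.1 × 0.1 = 0.00001

0.0000100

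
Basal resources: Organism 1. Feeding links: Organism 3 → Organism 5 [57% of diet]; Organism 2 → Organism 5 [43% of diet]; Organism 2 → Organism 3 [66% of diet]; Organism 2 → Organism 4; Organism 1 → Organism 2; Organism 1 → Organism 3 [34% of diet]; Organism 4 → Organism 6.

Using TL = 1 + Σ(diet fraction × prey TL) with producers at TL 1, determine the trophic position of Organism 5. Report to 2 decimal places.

Organism 2: 1 + 1 = 2
Organism 3: 1 + (0.34×1 + 0.66×2) = 2.66
Organism 4: 1 + 2 = 3
Organism 5: 1 + (0.43×2 + 0.57×2.66) = 3.3762
Organism 6: 1 + 3 = 4

3.38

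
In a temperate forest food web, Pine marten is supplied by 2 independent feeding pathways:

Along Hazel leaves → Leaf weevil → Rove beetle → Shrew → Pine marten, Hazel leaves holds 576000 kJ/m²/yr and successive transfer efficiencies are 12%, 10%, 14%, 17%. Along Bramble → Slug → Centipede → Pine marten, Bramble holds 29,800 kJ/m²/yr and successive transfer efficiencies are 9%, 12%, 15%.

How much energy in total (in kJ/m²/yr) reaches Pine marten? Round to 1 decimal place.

212.8 kJ/m²/yr

Via Hazel leaves: 576000 × 0.12 × 0.1 × 0.14 × 0.17 = 164.5056 kJ/m²/yr
Via Bramble: 29800 × 0.09 × 0.12 × 0.15 = 48.276 kJ/m²/yr
Total at Pine marten: 164.5056 + 48.276 = 212.7816 kJ/m²/yr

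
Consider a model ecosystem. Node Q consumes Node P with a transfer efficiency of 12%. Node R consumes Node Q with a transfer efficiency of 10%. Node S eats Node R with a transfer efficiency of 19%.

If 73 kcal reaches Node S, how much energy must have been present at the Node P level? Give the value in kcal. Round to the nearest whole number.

32018 kcal

Cumulative transfer efficiency: 0.12 × 0.1 × 0.19 = 0.00228
Node P energy = 73 / 0.00228 = 32018 kcal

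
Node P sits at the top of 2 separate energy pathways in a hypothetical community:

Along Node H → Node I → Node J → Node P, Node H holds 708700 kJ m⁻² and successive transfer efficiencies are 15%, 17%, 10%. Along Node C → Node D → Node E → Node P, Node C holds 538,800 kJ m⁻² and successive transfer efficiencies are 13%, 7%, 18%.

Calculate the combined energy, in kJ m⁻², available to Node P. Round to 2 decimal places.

Via Node H: 708700 × 0.15 × 0.17 × 0.1 = 1807.185 kJ m⁻²
Via Node C: 538800 × 0.13 × 0.07 × 0.18 = 882.5544 kJ m⁻²
Total at Node P: 1807.185 + 882.5544 = 2689.7394 kJ m⁻²

2689.74 kJ m⁻²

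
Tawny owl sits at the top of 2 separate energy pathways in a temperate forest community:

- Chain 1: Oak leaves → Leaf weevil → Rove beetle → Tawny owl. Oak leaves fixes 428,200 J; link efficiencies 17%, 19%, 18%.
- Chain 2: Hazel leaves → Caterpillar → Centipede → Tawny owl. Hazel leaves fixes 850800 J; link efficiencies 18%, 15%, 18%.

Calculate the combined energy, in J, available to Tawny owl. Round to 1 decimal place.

Chain 1: 428200 × 0.17 × 0.19 × 0.18 = 2489.5548 J
Chain 2: 850800 × 0.18 × 0.15 × 0.18 = 4134.888 J
Total at Tawny owl: 2489.5548 + 4134.888 = 6624.4428 J

6624.4 J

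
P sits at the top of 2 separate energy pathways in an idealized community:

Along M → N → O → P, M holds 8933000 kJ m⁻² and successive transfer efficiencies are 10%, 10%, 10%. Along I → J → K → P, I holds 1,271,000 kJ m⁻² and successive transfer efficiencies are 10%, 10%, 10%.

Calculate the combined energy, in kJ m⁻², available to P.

10204 kJ m⁻²

Via M: 8933000 × 0.1 × 0.1 × 0.1 = 8933 kJ m⁻²
Via I: 1271000 × 0.1 × 0.1 × 0.1 = 1271 kJ m⁻²
Total at P: 8933 + 1271 = 10204 kJ m⁻²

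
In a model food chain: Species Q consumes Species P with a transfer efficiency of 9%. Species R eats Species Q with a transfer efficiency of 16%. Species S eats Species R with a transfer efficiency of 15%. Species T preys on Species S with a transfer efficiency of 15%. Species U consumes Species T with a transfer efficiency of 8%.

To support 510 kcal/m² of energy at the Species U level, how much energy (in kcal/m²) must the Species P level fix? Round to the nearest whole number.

19675926 kcal/m²

Cumulative transfer efficiency: 0.09 × 0.16 × 0.15 × 0.15 × 0.08 = 0.00002592
Species P energy = 510 / 0.00002592 = 19675926 kcal/m²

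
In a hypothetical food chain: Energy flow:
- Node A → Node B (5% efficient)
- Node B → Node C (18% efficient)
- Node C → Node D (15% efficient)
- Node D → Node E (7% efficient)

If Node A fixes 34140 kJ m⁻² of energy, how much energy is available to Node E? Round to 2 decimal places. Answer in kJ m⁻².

Node B: 34140 × 0.05 = 1707 kJ m⁻²
Node C: 1707 × 0.18 = 307.26 kJ m⁻²
Node D: 307.26 × 0.15 = 46.089 kJ m⁻²
Node E: 46.089 × 0.07 = 3.22623 kJ m⁻²

3.23 kJ m⁻²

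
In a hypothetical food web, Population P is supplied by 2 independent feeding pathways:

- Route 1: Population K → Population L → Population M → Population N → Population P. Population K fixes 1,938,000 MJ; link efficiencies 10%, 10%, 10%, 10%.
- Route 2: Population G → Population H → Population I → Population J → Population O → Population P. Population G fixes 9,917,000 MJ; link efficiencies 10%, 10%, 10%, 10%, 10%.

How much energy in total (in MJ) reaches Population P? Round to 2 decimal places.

Route 1: 1938000 × 0.1 × 0.1 × 0.1 × 0.1 = 193.8 MJ
Route 2: 9917000 × 0.1 × 0.1 × 0.1 × 0.1 × 0.1 = 99.17 MJ
Total at Population P: 193.8 + 99.17 = 292.97 MJ

292.97 MJ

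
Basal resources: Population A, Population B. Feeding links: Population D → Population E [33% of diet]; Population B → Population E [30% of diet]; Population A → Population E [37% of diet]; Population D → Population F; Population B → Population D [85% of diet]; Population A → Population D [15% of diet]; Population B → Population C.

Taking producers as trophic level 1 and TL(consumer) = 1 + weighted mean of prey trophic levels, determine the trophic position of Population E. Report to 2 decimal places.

Population C: 1 + 1 = 2
Population D: 1 + (0.15×1 + 0.85×1) = 2
Population E: 1 + (0.33×2 + 0.37×1 + 0.3×1) = 2.33
Population F: 1 + 2 = 3

2.33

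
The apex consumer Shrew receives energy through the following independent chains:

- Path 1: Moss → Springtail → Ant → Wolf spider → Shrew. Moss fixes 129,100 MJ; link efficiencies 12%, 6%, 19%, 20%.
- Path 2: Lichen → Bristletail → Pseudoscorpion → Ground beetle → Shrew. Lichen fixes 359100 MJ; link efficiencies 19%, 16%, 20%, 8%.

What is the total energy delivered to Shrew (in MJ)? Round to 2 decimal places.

209.99 MJ

Path 1: 129100 × 0.12 × 0.06 × 0.19 × 0.2 = 35.32176 MJ
Path 2: 359100 × 0.19 × 0.16 × 0.2 × 0.08 = 174.66624 MJ
Total at Shrew: 35.32176 + 174.66624 = 209.988 MJ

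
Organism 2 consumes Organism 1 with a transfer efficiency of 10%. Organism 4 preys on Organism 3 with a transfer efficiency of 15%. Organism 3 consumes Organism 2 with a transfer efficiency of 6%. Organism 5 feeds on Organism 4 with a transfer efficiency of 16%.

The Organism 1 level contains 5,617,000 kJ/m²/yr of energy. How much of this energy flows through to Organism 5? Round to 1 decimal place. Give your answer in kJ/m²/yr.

808.8 kJ/m²/yr

Organism 2: 5617000 × 0.1 = 561700 kJ/m²/yr
Organism 3: 561700 × 0.06 = 33702 kJ/m²/yr
Organism 4: 33702 × 0.15 = 5055.3 kJ/m²/yr
Organism 5: 5055.3 × 0.16 = 808.848 kJ/m²/yr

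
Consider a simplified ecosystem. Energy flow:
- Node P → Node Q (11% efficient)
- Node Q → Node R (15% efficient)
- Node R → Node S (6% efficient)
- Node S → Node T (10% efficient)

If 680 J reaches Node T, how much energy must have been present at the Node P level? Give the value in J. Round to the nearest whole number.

6868687 J

Cumulative transfer efficiency: 0.11 × 0.15 × 0.06 × 0.1 = 0.000099
Node P energy = 680 / 0.000099 = 6868687 J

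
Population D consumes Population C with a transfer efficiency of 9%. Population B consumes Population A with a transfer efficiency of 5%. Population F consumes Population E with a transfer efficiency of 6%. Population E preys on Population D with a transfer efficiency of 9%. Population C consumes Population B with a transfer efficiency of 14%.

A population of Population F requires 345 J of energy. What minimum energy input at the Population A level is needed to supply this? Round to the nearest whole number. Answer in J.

101410935 J

Cumulative transfer efficiency: 0.05 × 0.14 × 0.09 × 0.09 × 0.06 = 0.000003402
Population A energy = 345 / 0.000003402 = 101410935 J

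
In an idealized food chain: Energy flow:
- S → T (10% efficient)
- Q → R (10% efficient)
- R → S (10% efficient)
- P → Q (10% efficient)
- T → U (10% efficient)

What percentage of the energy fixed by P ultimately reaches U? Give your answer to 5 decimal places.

Product of link efficiencies: 0.1 × 0.1 × 0.1 × 0.1 × 0.1 = 0.00001
As a percentage: 0.00001 × 100 = 0.00100%

0.00100%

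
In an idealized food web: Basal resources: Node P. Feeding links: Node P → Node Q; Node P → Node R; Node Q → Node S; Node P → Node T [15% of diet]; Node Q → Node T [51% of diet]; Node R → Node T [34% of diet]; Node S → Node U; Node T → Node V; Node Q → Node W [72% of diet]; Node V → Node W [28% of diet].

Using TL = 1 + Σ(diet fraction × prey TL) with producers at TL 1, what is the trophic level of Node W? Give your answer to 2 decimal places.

Node Q: 1 + 1 = 2
Node R: 1 + 1 = 2
Node S: 1 + 2 = 3
Node T: 1 + (0.15×1 + 0.51×2 + 0.34×2) = 2.85
Node U: 1 + 3 = 4
Node V: 1 + 2.85 = 3.85
Node W: 1 + (0.72×2 + 0.28×3.85) = 3.518

3.52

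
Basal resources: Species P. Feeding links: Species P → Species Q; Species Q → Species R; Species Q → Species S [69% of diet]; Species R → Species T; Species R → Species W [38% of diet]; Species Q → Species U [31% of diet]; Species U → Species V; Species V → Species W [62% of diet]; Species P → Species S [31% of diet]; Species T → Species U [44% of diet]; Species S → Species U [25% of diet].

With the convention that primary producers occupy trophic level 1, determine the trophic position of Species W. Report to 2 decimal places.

Species Q: 1 + 1 = 2
Species R: 1 + 2 = 3
Species S: 1 + (0.69×2 + 0.31×1) = 2.69
Species T: 1 + 3 = 4
Species U: 1 + (0.44×4 + 0.31×2 + 0.25×2.69) = 4.0525
Species V: 1 + 4.0525 = 5.0525
Species W: 1 + (0.38×3 + 0.62×5.0525) = 5.27255

5.27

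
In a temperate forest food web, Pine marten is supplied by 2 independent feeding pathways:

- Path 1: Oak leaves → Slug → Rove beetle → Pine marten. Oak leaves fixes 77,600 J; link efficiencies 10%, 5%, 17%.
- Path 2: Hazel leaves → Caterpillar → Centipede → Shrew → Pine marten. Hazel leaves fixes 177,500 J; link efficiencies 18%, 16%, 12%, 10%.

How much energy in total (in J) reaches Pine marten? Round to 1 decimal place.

Path 1: 77600 × 0.1 × 0.05 × 0.17 = 65.96 J
Path 2: 177500 × 0.18 × 0.16 × 0.12 × 0.1 = 61.344 J
Total at Pine marten: 65.96 + 61.344 = 127.304 J

127.3 J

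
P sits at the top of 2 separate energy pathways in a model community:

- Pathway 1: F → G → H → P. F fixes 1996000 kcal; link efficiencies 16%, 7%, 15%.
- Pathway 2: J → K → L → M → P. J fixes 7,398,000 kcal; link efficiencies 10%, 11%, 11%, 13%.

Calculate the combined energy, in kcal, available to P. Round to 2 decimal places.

Pathway 1: 1996000 × 0.16 × 0.07 × 0.15 = 3353.28 kcal
Pathway 2: 7398000 × 0.1 × 0.11 × 0.11 × 0.13 = 1163.7054 kcal
Total at P: 3353.28 + 1163.7054 = 4516.9854 kcal

4516.99 kcal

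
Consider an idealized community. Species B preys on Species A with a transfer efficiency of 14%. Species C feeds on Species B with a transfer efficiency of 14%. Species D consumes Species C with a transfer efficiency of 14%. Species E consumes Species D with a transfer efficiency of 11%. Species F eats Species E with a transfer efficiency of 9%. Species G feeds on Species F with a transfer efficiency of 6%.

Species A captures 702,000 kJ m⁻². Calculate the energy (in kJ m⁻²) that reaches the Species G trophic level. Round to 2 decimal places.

1.14 kJ m⁻²

Species B: 702000 × 0.14 = 98280 kJ m⁻²
Species C: 98280 × 0.14 = 13759.2 kJ m⁻²
Species D: 13759.2 × 0.14 = 1926.288 kJ m⁻²
Species E: 1926.288 × 0.11 = 211.89168 kJ m⁻²
Species F: 211.89168 × 0.09 = 19.0702512 kJ m⁻²
Species G: 19.0702512 × 0.06 = 1.144215072 kJ m⁻²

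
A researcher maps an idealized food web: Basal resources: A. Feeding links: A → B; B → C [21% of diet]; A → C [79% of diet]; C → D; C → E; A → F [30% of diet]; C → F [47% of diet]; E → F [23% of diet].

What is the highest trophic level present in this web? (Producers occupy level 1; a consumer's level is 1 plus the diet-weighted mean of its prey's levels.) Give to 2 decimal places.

B: 1 + 1 = 2
C: 1 + (0.21×2 + 0.79×1) = 2.21
D: 1 + 2.21 = 3.21
E: 1 + 2.21 = 3.21
F: 1 + (0.3×1 + 0.47×2.21 + 0.23×3.21) = 3.077

3.21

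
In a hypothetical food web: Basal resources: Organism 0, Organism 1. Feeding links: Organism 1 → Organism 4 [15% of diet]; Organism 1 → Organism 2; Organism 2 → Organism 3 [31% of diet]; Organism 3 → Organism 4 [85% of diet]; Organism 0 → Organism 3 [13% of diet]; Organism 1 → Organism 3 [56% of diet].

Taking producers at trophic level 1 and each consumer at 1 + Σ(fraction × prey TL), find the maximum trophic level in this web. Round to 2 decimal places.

Organism 2: 1 + 1 = 2
Organism 3: 1 + (0.31×2 + 0.13×1 + 0.56×1) = 2.31
Organism 4: 1 + (0.85×2.31 + 0.15×1) = 3.1135

3.11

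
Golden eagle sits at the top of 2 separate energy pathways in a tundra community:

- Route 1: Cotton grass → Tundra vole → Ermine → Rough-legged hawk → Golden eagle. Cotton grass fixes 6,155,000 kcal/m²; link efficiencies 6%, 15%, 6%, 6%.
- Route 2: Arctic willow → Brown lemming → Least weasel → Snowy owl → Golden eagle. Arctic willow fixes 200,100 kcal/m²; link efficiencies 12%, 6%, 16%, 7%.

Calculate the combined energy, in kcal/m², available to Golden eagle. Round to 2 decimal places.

Route 1: 6155000 × 0.06 × 0.15 × 0.06 × 0.06 = 199.422 kcal/m²
Route 2: 200100 × 0.12 × 0.06 × 0.16 × 0.07 = 16.136064 kcal/m²
Total at Golden eagle: 199.422 + 16.136064 = 215.558064 kcal/m²

215.56 kcal/m²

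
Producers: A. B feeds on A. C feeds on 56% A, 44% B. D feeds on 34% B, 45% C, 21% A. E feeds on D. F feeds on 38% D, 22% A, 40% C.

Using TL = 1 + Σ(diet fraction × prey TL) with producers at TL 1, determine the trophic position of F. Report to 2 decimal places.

3.33

B: 1 + 1 = 2
C: 1 + (0.56×1 + 0.44×2) = 2.44
D: 1 + (0.34×2 + 0.45×2.44 + 0.21×1) = 2.988
E: 1 + 2.988 = 3.988
F: 1 + (0.38×2.988 + 0.22×1 + 0.4×2.44) = 3.33144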